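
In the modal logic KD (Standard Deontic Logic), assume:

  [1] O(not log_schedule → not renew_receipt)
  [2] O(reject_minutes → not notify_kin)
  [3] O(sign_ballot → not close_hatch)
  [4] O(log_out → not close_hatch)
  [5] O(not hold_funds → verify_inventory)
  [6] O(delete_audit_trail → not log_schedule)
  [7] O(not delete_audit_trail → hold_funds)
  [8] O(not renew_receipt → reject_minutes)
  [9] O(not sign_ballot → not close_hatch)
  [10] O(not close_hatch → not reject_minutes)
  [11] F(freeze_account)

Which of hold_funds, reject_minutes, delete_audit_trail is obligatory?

Premises 3 and 9 are O(sign_ballot → not close_hatch) and O(not sign_ballot → not close_hatch); every ideal world satisfies sign_ballot or not sign_ballot, so in either case not close_hatch holds — hence O(not close_hatch).
Premise 10 is O(not close_hatch → not reject_minutes); since O(not close_hatch), deontic closure gives O(not reject_minutes).
The contrapositive of premise 8 (O(not renew_receipt → reject_minutes)) is O(not reject_minutes → renew_receipt), and O(not reject_minutes) is already established, so O(renew_receipt).
The contrapositive of premise 1 (O(not log_schedule → not renew_receipt)) is O(renew_receipt → log_schedule), and O(renew_receipt) is already established, so O(log_schedule).
The contrapositive of premise 6 (O(delete_audit_trail → not log_schedule)) is O(log_schedule → not delete_audit_trail), and O(log_schedule) is already established, so O(not delete_audit_trail).
Premise 7 is O(not delete_audit_trail → hold_funds); since O(not delete_audit_trail), deontic closure gives O(hold_funds).
So O(hold_funds) holds — hold_funds is obligatory. None of the other listed options is made obligatory by any chain of premises.

hold_funds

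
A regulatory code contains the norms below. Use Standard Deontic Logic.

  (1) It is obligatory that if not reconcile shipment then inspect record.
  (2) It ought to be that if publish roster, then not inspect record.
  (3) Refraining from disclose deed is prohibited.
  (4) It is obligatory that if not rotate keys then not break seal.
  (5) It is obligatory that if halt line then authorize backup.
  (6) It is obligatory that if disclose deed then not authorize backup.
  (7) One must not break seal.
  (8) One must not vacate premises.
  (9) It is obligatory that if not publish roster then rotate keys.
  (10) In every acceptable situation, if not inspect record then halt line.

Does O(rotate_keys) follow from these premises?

Premise 3, F(¬disclose_deed), is equivalent to O(disclose_deed).
From O(disclose_deed) and premise 6, O(disclose_deed → ¬authorize_backup), we obtain O(¬authorize_backup).
The contrapositive of premise 5 (O(halt_line → authorize_backup)) is O(¬authorize_backup → ¬halt_line), and O(¬authorize_backup) is already established, so O(¬halt_line).
Premise 10 is O(¬inspect_record → halt_line); contrapositively O(¬halt_line → inspect_record). Since O(¬halt_line) holds, K gives O(inspect_record).
Premise 2 is O(publish_roster → ¬inspect_record); contrapositively O(inspect_record → ¬publish_roster). Since O(inspect_record) holds, K gives O(¬publish_roster).
Applying K to premise 9 (O(¬publish_roster → rotate_keys)) and O(¬publish_roster) yields O(rotate_keys).
Premises 1, 4, 7, 8 do not contribute to this derivation.
So O(rotate_keys) follows.

Yes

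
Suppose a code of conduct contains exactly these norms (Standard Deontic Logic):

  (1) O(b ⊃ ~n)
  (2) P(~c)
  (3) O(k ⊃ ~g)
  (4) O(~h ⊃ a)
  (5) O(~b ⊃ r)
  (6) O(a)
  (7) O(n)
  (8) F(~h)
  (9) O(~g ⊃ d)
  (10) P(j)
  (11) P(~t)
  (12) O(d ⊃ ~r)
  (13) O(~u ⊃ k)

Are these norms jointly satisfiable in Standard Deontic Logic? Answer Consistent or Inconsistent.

Premise 4 is O(~h ⊃ a); even if O(a) held, inferring O(~h) would be affirming the consequent — invalid.
So O(~h) is not derivable, and the apparent clash with O(h) does not arise.
A world satisfying every obligation exists (e.g. a=true, b=false, c=false, d=false, g=true, h=true, j=false, k=false, n=true, r=true, t=false, u=true); no atom is both obligatory and forbidden, so the set is consistent.

Consistent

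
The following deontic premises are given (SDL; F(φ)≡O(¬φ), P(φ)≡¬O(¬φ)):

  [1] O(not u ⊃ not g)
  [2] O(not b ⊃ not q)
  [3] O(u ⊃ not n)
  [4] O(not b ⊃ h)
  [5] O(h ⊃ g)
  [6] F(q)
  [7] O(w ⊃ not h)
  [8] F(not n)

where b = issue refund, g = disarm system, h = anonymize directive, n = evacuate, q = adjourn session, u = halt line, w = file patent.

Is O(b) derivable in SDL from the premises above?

Premise 8, F(not n), is equivalent to O(n).
The contrapositive of premise 3 (O(u ⊃ not n)) is O(n ⊃ not u), and O(n) is already established, so O(not u).
Premise 1 is O(not u ⊃ not g); since O(not u), deontic closure gives O(not g).
The contrapositive of premise 5 (O(h ⊃ g)) is O(not g ⊃ not h), and O(not g) is already established, so O(not h).
Premise 4 is O(not b ⊃ h); contrapositively O(not h ⊃ b). Since O(not h) holds, K gives O(b).
Premises 2, 6, 7 do not contribute to this derivation.
So O(b) follows.

Yes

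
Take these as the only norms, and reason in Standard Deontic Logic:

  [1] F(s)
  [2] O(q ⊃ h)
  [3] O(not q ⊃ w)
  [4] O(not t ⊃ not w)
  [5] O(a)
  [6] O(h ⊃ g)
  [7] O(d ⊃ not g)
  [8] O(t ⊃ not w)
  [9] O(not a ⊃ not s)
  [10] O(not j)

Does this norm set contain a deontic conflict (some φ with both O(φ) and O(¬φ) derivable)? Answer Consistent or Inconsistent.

Premise 9 is O(not a ⊃ not s); even if O(not s) held, inferring O(not a) would be affirming the consequent — invalid.
So O(not a) is not derivable, and the apparent clash with O(a) does not arise.
A world satisfying every obligation exists (e.g. a=true, d=false, g=true, h=true, j=false, q=true, s=false, t=false, w=false); no atom is both obligatory and forbidden, so the set is consistent.

Consistent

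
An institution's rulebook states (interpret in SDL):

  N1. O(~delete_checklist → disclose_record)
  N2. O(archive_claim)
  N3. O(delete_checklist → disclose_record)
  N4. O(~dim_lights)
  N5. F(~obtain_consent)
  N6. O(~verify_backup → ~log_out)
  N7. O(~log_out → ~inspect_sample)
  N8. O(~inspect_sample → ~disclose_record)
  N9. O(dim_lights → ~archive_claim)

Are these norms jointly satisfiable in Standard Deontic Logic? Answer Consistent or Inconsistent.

Premise 9 is O(dim_lights → ~archive_claim), but O(dim_lights) is not derivable from the premises, so it does not yield O(~archive_claim).
So O(~archive_claim) is not derivable, and the apparent clash with O(archive_claim) does not arise.
A world satisfying every obligation exists (e.g. archive_claim=true, delete_checklist=false, dim_lights=false, disclose_record=true, inspect_sample=true, log_out=true, obtain_consent=true, verify_backup=true); no atom is both obligatory and forbidden, so the set is consistent.

Consistent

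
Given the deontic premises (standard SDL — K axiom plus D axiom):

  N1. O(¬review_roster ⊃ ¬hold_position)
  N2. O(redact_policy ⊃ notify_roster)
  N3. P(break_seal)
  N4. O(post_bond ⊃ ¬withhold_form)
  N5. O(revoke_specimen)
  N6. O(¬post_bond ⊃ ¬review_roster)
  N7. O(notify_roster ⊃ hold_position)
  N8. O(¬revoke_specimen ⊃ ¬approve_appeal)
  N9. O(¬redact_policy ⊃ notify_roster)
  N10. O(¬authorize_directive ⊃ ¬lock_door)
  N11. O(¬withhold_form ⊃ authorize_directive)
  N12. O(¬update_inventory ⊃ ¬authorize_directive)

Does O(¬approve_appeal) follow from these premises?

Premise 8 is O(¬revoke_specimen ⊃ ¬approve_appeal), but O(¬revoke_specimen) is not derivable from the premises, so it does not yield O(¬approve_appeal).
No other premise forces O(¬approve_appeal). An ideal world satisfying every premise can still have ¬approve_appeal false, so O(¬approve_appeal) is not derivable.

No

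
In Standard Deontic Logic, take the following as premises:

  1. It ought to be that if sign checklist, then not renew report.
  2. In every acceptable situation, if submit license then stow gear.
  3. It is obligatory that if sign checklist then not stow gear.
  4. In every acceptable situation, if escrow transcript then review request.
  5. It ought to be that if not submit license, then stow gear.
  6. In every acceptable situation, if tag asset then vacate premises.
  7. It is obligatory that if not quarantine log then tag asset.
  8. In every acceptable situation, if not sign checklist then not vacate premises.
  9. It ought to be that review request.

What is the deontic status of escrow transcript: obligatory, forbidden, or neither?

Premise 4 is O(escrow_transcript → review_request); even if O(review_request) held, inferring O(escrow_transcript) would be affirming the consequent — invalid.
No premise or chain of K-axiom applications forces O(escrow_transcript), and none forces O(¬escrow_transcript). So escrow_transcript is neither obligatory nor forbidden under these norms.

Neither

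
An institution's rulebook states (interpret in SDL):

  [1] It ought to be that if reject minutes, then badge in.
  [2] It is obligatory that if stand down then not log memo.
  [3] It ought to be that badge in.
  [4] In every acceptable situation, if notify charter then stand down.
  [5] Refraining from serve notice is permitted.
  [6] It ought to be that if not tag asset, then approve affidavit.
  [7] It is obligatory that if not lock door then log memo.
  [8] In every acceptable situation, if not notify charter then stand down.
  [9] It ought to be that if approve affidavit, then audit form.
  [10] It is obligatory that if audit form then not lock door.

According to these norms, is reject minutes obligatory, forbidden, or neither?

Premise 1 is O(reject_minutes → badge_in); even if O(badge_in) held, inferring O(reject_minutes) would be affirming the consequent — invalid.
No premise or chain of K-axiom applications forces O(reject_minutes), and none forces O(¬reject_minutes). So reject_minutes is neither obligatory nor forbidden under these norms.

Neither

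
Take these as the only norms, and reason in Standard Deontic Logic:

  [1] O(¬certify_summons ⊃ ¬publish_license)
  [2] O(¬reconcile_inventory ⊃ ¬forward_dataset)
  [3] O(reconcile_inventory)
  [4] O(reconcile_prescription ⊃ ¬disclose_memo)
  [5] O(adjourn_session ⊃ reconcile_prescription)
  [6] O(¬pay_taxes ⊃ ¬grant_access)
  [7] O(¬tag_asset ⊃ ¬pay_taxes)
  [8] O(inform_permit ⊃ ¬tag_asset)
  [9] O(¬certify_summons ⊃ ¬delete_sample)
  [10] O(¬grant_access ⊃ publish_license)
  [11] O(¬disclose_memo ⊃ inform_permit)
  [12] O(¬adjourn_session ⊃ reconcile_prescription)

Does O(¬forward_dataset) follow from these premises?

Premise 2 is O(¬reconcile_inventory ⊃ ¬forward_dataset), but O(¬reconcile_inventory) is not derivable from the premises, so it does not yield O(¬forward_dataset).
No other premise forces O(¬forward_dataset). An ideal world satisfying every premise can still have ¬forward_dataset false, so O(¬forward_dataset) is not derivable.

No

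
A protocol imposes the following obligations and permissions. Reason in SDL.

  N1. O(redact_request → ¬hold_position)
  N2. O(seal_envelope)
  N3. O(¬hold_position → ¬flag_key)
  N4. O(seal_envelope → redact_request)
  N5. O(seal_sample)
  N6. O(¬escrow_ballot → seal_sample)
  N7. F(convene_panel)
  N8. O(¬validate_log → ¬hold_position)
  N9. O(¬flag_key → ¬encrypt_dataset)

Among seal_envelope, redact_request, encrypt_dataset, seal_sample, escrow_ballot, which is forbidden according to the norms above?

Premise 2 states O(seal_envelope) outright.
From O(seal_envelope) and premise 4, O(seal_envelope → redact_request), we obtain O(redact_request).
From O(redact_request) and premise 1, O(redact_request → ¬hold_position), we obtain O(¬hold_position).
With premise 3, O(¬hold_position → ¬flag_key), the K-axiom yields O(¬flag_key).
Applying K to premise 9 (O(¬flag_key → ¬encrypt_dataset)) and O(¬flag_key) yields O(¬encrypt_dataset).
So O(¬encrypt_dataset) holds, i.e. encrypt_dataset is forbidden. None of the other listed options is forbidden under the premises.

encrypt_dataset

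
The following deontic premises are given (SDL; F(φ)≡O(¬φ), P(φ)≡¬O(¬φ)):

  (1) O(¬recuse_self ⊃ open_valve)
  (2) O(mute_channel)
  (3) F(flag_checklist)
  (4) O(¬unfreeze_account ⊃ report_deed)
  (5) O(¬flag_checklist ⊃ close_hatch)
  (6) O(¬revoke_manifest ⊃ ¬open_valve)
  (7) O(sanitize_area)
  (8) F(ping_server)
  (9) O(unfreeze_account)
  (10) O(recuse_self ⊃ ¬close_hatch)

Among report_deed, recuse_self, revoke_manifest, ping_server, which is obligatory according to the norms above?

F(flag_checklist) at premise 3 means O(¬flag_checklist).
With premise 5, O(¬flag_checklist ⊃ close_hatch), the K-axiom yields O(close_hatch).
Premise 10, O(recuse_self ⊃ ¬close_hatch), contraposes to O(close_hatch ⊃ ¬recuse_self); with O(close_hatch) we get O(¬recuse_self).
With premise 1, O(¬recuse_self ⊃ open_valve), the K-axiom yields O(open_valve).
The contrapositive of premise 6 (O(¬revoke_manifest ⊃ ¬open_valve)) is O(open_valve ⊃ revoke_manifest), and O(open_valve) is already established, so O(revoke_manifest).
So O(revoke_manifest) holds — revoke_manifest is obligatory. None of the other listed options is made obligatory by any chain of premises.

revoke_manifest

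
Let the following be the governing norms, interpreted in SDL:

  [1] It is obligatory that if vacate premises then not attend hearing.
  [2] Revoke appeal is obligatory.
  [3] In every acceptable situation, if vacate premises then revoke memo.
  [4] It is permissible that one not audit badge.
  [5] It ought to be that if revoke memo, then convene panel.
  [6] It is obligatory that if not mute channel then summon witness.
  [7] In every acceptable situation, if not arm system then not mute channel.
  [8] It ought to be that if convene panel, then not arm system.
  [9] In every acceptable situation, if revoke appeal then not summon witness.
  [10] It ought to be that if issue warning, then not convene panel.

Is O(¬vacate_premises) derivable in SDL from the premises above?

Yes

From premise 2 we have O(revoke_appeal).
Applying K to premise 9 (O(revoke_appeal → ¬summon_witness)) and O(revoke_appeal) yields O(¬summon_witness).
Premise 6 is O(¬mute_channel → summon_witness); contrapositively O(¬summon_witness → mute_channel). Since O(¬summon_witness) holds, K gives O(mute_channel).
Premise 7 is O(¬arm_system → ¬mute_channel); contrapositively O(mute_channel → arm_system). Since O(mute_channel) holds, K gives O(arm_system).
Premise 8 is O(convene_panel → ¬arm_system); contrapositively O(arm_system → ¬convene_panel). Since O(arm_system) holds, K gives O(¬convene_panel).
The contrapositive of premise 5 (O(revoke_memo → convene_panel)) is O(¬convene_panel → ¬revoke_memo), and O(¬convene_panel) is already established, so O(¬revoke_memo).
Premise 3, O(vacate_premises → revoke_memo), contraposes to O(¬revoke_memo → ¬vacate_premises); with O(¬revoke_memo) we get O(¬vacate_premises).
Premises 1, 4, 10 do not contribute to this derivation.
So O(¬vacate_premises) follows.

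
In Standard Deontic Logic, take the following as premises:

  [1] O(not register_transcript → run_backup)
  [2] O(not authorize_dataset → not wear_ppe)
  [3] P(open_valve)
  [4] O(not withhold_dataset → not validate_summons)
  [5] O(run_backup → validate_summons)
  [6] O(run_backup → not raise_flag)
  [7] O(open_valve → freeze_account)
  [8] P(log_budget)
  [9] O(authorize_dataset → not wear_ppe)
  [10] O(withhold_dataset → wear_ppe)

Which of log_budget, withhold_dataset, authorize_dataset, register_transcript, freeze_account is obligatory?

register_transcript

Premises 2 and 9 cover both cases: O(not authorize_dataset → not wear_ppe) and O(authorize_dataset → not wear_ppe). Since not authorize_dataset ∨ authorize_dataset is a tautology, O(not wear_ppe) follows.
The contrapositive of premise 10 (O(withhold_dataset → wear_ppe)) is O(not wear_ppe → not withhold_dataset), and O(not wear_ppe) is already established, so O(not withhold_dataset).
From O(not withhold_dataset) and premise 4, O(not withhold_dataset → not validate_summons), we obtain O(not validate_summons).
Premise 5, O(run_backup → validate_summons), contraposes to O(not validate_summons → not run_backup); with O(not validate_summons) we get O(not run_backup).
The contrapositive of premise 1 (O(not register_transcript → run_backup)) is O(not run_backup → register_transcript), and O(not run_backup) is already established, so O(register_transcript).
So O(register_transcript) holds — register_transcript is obligatory. None of the other listed options is made obligatory by any chain of premises.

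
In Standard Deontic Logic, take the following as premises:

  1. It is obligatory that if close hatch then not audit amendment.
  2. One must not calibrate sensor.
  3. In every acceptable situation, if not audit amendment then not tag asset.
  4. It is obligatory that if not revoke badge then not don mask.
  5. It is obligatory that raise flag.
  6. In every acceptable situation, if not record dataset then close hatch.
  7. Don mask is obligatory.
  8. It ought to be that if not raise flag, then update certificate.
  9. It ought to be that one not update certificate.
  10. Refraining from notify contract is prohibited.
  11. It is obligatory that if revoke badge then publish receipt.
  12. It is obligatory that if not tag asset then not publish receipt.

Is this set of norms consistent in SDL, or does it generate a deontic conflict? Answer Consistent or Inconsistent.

Consistent

Premise 8 is O(¬raise_flag → update_certificate), but O(¬raise_flag) is not derivable from the premises, so it does not yield O(update_certificate).
So O(update_certificate) is not derivable, and the apparent clash with O(¬update_certificate) does not arise.
A world satisfying every obligation exists (e.g. audit_amendment=true, calibrate_sensor=false, close_hatch=false, don_mask=true, notify_contract=true, publish_receipt=true, raise_flag=true, record_dataset=true, revoke_badge=true, tag_asset=true, update_certificate=false); no atom is both obligatory and forbidden, so the set is consistent.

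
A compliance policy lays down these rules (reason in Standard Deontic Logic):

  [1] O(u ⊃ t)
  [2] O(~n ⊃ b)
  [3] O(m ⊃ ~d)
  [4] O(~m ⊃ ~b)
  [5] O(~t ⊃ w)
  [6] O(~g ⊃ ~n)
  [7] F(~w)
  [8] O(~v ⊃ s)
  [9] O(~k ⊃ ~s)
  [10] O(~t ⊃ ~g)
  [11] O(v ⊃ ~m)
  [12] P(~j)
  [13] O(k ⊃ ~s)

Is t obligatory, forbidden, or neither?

Obligatory

Premises 9 and 13 cover both cases: O(~k ⊃ ~s) and O(k ⊃ ~s). Since ~k ∨ k is a tautology, O(~s) follows.
Premise 8 is O(~v ⊃ s); contrapositively O(~s ⊃ v). Since O(~s) holds, K gives O(v).
With premise 11, O(v ⊃ ~m), the K-axiom yields O(~m).
Premise 4 is O(~m ⊃ ~b); since O(~m), deontic closure gives O(~b).
Premise 2 is O(~n ⊃ b); contrapositively O(~b ⊃ n). Since O(~b) holds, K gives O(n).
Premise 6 is O(~g ⊃ ~n); contrapositively O(n ⊃ g). Since O(n) holds, K gives O(g).
Premise 10, O(~t ⊃ ~g), contraposes to O(g ⊃ t); with O(g) we get O(t).
Premises 1, 3, 5, 7, 12 do not contribute to this derivation.
Hence t is obligatory.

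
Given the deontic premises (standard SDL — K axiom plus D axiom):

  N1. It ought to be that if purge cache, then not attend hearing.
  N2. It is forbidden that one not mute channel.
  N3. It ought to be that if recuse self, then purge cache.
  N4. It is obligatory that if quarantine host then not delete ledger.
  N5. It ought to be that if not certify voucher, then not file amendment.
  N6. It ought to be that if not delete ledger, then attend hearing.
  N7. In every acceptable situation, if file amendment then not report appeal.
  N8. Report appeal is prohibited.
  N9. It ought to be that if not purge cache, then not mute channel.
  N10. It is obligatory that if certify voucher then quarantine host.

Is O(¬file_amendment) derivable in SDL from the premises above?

Premise 2, F(¬mute_channel), is equivalent to O(mute_channel).
Premise 9 is O(¬purge_cache → ¬mute_channel); contrapositively O(mute_channel → purge_cache). Since O(mute_channel) holds, K gives O(purge_cache).
From O(purge_cache) and premise 1, O(purge_cache → ¬attend_hearing), we obtain O(¬attend_hearing).
Premise 6, O(¬delete_ledger → attend_hearing), contraposes to O(¬attend_hearing → delete_ledger); with O(¬attend_hearing) we get O(delete_ledger).
The contrapositive of premise 4 (O(quarantine_host → ¬delete_ledger)) is O(delete_ledger → ¬quarantine_host), and O(delete_ledger) is already established, so O(¬quarantine_host).
Premise 10, O(certify_voucher → quarantine_host), contraposes to O(¬quarantine_host → ¬certify_voucher); with O(¬quarantine_host) we get O(¬certify_voucher).
From O(¬certify_voucher) and premise 5, O(¬certify_voucher → ¬file_amendment), we obtain O(¬file_amendment).
Premises 3, 7, 8 do not contribute to this derivation.
So O(¬file_amendment) follows.

Yes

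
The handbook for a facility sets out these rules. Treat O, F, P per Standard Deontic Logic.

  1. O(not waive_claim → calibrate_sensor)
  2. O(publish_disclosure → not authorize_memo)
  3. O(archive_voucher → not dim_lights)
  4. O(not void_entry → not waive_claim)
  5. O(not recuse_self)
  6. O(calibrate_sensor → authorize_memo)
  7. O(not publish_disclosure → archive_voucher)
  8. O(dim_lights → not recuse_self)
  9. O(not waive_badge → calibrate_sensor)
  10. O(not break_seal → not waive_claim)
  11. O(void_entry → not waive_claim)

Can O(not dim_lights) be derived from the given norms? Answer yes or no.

Yes

By case analysis on void_entry: premise 11 gives O(void_entry → not waive_claim) and premise 4 gives O(not void_entry → not waive_claim), so O(not waive_claim) either way.
From O(not waive_claim) and premise 1, O(not waive_claim → calibrate_sensor), we obtain O(calibrate_sensor).
From O(calibrate_sensor) and premise 6, O(calibrate_sensor → authorize_memo), we obtain O(authorize_memo).
Premise 2, O(publish_disclosure → not authorize_memo), contraposes to O(authorize_memo → not publish_disclosure); with O(authorize_memo) we get O(not publish_disclosure).
Applying K to premise 7 (O(not publish_disclosure → archive_voucher)) and O(not publish_disclosure) yields O(archive_voucher).
Premise 3 is O(archive_voucher → not dim_lights); since O(archive_voucher), deontic closure gives O(not dim_lights).
Premises 5, 8, 9, 10 do not contribute to this derivation.
So O(not dim_lights) follows.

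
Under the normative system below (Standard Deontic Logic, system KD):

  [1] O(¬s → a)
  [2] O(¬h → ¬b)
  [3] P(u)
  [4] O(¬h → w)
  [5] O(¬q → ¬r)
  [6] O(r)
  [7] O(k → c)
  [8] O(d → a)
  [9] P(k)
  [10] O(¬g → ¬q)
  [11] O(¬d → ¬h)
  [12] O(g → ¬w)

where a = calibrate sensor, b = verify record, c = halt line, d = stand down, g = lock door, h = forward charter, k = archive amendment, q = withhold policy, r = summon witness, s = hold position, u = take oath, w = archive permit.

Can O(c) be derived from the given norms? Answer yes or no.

Premise 7 is O(k → c), but O(k) is not derivable from the premises (the permission P(k) asserts only ¬O(¬k), not O(k)), so it does not yield O(c).
No other premise forces O(c). An ideal world satisfying every premise can still have c false, so O(c) is not derivable.

No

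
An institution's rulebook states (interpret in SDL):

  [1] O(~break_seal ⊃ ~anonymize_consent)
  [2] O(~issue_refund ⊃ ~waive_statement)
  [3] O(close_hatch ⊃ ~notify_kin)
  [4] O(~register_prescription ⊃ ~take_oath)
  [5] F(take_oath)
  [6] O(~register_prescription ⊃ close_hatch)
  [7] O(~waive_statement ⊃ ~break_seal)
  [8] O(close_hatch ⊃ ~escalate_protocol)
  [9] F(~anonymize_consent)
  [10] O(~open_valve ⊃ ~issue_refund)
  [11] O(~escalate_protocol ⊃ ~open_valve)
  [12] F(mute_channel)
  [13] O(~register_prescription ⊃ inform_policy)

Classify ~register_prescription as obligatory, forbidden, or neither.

Forbidden

F(~anonymize_consent) at premise 9 means O(anonymize_consent).
The contrapositive of premise 1 (O(~break_seal ⊃ ~anonymize_consent)) is O(anonymize_consent ⊃ break_seal), and O(anonymize_consent) is already established, so O(break_seal).
Premise 7, O(~waive_statement ⊃ ~break_seal), contraposes to O(break_seal ⊃ waive_statement); with O(break_seal) we get O(waive_statement).
The contrapositive of premise 2 (O(~issue_refund ⊃ ~waive_statement)) is O(waive_statement ⊃ issue_refund), and O(waive_statement) is already established, so O(issue_refund).
Premise 10, O(~open_valve ⊃ ~issue_refund), contraposes to O(issue_refund ⊃ open_valve); with O(issue_refund) we get O(open_valve).
Premise 11, O(~escalate_protocol ⊃ ~open_valve), contraposes to O(open_valve ⊃ escalate_protocol); with O(open_valve) we get O(escalate_protocol).
The contrapositive of premise 8 (O(close_hatch ⊃ ~escalate_protocol)) is O(escalate_protocol ⊃ ~close_hatch), and O(escalate_protocol) is already established, so O(~close_hatch).
The contrapositive of premise 6 (O(~register_prescription ⊃ close_hatch)) is O(~close_hatch ⊃ register_prescription), and O(~close_hatch) is already established, so O(register_prescription).
Premises 3, 4, 5, 12, 13 do not contribute to this derivation.
Thus O(register_prescription), which is F(~register_prescription): ~register_prescription is forbidden.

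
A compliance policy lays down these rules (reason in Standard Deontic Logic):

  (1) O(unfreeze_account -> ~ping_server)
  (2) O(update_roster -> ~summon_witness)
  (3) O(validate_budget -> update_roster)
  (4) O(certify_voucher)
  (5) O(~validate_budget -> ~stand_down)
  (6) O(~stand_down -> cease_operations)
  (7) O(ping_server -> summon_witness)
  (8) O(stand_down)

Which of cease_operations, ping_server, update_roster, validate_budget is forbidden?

ping_server

From premise 8 we have O(stand_down).
Premise 5, O(~validate_budget -> ~stand_down), contraposes to O(stand_down -> validate_budget); with O(stand_down) we get O(validate_budget).
With premise 3, O(validate_budget -> update_roster), the K-axiom yields O(update_roster).
Applying K to premise 2 (O(update_roster -> ~summon_witness)) and O(update_roster) yields O(~summon_witness).
The contrapositive of premise 7 (O(ping_server -> summon_witness)) is O(~summon_witness -> ~ping_server), and O(~summon_witness) is already established, so O(~ping_server).
So O(~ping_server) holds, i.e. ping_server is forbidden. None of the other listed options is forbidden under the premises.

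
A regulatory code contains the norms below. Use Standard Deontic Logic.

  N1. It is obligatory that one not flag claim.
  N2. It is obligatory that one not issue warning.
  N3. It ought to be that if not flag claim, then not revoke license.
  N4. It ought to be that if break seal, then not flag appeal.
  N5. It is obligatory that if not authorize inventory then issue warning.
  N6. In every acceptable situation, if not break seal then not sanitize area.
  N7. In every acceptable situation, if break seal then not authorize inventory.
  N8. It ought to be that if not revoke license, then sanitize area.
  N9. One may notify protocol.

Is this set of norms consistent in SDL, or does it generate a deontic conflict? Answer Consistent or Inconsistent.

Inconsistent

From premise 2 we have O(¬issue_warning).
Premise 5 is O(¬authorize_inventory → issue_warning); contrapositively O(¬issue_warning → authorize_inventory). Since O(¬issue_warning) holds, K gives O(authorize_inventory).
Premise 7 is O(break_seal → ¬authorize_inventory); contrapositively O(authorize_inventory → ¬break_seal). Since O(authorize_inventory) holds, K gives O(¬break_seal).
Applying K to premise 6 (O(¬break_seal → ¬sanitize_area)) and O(¬break_seal) yields O(¬sanitize_area).
The contrapositive of premise 8 (O(¬revoke_license → sanitize_area)) is O(¬sanitize_area → revoke_license), and O(¬sanitize_area) is already established, so O(revoke_license).
Premise 3, O(¬flag_claim → ¬revoke_license), contraposes to O(revoke_license → flag_claim); with O(revoke_license) we get O(flag_claim).
However, premise 1 gives O(¬flag_claim).
We now have both O(flag_claim) and O(¬flag_claim) — flag_claim is simultaneously obligatory and forbidden, violating the D-axiom.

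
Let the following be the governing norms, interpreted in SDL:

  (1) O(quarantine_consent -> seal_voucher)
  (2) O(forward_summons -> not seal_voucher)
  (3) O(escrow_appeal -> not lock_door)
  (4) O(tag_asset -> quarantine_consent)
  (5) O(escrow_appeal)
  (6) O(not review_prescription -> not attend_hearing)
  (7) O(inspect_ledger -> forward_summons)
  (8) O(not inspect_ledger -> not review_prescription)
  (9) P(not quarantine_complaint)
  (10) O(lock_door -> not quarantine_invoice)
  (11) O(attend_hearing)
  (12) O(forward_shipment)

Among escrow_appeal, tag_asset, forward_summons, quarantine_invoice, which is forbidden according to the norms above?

tag_asset

Premise 11 gives O(attend_hearing).
The contrapositive of premise 6 (O(not review_prescription -> not attend_hearing)) is O(attend_hearing -> review_prescription), and O(attend_hearing) is already established, so O(review_prescription).
Premise 8 is O(not inspect_ledger -> not review_prescription); contrapositively O(review_prescription -> inspect_ledger). Since O(review_prescription) holds, K gives O(inspect_ledger).
Applying K to premise 7 (O(inspect_ledger -> forward_summons)) and O(inspect_ledger) yields O(forward_summons).
With premise 2, O(forward_summons -> not seal_voucher), the K-axiom yields O(not seal_voucher).
Premise 1 is O(quarantine_consent -> seal_voucher); contrapositively O(not seal_voucher -> not quarantine_consent). Since O(not seal_voucher) holds, K gives O(not quarantine_consent).
Premise 4, O(tag_asset -> quarantine_consent), contraposes to O(not quarantine_consent -> not tag_asset); with O(not quarantine_consent) we get O(not tag_asset).
So O(not tag_asset) holds, i.e. tag_asset is forbidden. None of the other listed options is forbidden under the premises.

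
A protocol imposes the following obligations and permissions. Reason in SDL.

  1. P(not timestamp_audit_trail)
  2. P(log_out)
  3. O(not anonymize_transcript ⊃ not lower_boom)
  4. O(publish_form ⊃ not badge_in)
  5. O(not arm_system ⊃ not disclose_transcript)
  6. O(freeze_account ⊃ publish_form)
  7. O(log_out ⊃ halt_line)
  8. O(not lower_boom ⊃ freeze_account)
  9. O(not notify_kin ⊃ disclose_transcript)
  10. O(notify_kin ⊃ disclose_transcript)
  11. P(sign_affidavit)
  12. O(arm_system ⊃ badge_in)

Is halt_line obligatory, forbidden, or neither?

Premise 7 is O(log_out ⊃ halt_line), but O(log_out) is not derivable from the premises (the permission P(log_out) asserts only not O(not log_out), not O(log_out)), so it does not yield O(halt_line).
No premise or chain of K-axiom applications forces O(halt_line), and none forces O(not halt_line). So halt_line is neither obligatory nor forbidden under these norms.

Neither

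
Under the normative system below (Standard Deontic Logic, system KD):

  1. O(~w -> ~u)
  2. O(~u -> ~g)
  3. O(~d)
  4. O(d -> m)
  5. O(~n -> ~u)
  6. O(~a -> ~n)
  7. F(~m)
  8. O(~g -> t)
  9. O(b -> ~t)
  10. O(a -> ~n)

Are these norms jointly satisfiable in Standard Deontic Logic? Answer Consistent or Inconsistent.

Consistent

Premise 4 is O(d -> m); even if O(m) held, inferring O(d) would be affirming the consequent — invalid.
So O(d) is not derivable, and the apparent clash with O(~d) does not arise.
A world satisfying every obligation exists (e.g. a=false, b=false, d=false, g=false, m=true, n=false, t=true, u=false, w=false); no atom is both obligatory and forbidden, so the set is consistent.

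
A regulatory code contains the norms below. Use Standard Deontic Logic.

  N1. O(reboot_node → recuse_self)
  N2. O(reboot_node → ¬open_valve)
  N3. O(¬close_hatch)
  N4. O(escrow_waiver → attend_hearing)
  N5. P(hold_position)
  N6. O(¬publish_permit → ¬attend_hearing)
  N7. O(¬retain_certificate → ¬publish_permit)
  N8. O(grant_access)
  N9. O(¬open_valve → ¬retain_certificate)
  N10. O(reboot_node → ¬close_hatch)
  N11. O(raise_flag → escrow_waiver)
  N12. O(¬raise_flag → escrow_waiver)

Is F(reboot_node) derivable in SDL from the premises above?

Yes

Premises 11 and 12 cover both cases: O(raise_flag → escrow_waiver) and O(¬raise_flag → escrow_waiver). Since raise_flag ∨ ¬raise_flag is a tautology, O(escrow_waiver) follows.
Premise 4 is O(escrow_waiver → attend_hearing); since O(escrow_waiver), deontic closure gives O(attend_hearing).
Premise 6, O(¬publish_permit → ¬attend_hearing), contraposes to O(attend_hearing → publish_permit); with O(attend_hearing) we get O(publish_permit).
Premise 7, O(¬retain_certificate → ¬publish_permit), contraposes to O(publish_permit → retain_certificate); with O(publish_permit) we get O(retain_certificate).
Premise 9, O(¬open_valve → ¬retain_certificate), contraposes to O(retain_certificate → open_valve); with O(retain_certificate) we get O(open_valve).
Premise 2, O(reboot_node → ¬open_valve), contraposes to O(open_valve → ¬reboot_node); with O(open_valve) we get O(¬reboot_node).
Premises 1, 3, 5, 8, 10 do not contribute to this derivation.
So O(¬reboot_node) holds, i.e. F(reboot_node). The claim follows.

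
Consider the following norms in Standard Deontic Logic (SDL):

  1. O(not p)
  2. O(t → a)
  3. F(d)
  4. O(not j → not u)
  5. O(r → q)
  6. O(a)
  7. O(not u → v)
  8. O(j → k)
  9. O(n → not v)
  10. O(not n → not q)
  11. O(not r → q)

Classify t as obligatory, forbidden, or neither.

Neither

Premise 2 is O(t → a); even if O(a) held, inferring O(t) would be affirming the consequent — invalid.
No premise or chain of K-axiom applications forces O(t), and none forces O(not t). So t is neither obligatory nor forbidden under these norms.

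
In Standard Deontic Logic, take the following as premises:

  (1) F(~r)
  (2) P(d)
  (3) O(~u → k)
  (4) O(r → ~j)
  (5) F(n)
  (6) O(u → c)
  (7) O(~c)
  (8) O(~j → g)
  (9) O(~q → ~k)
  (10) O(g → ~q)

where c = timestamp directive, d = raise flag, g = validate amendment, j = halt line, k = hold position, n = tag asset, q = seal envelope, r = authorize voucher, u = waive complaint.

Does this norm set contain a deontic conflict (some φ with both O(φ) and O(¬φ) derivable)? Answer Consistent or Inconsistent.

Premise 7 gives O(~c).
The contrapositive of premise 6 (O(u → c)) is O(~c → ~u), and O(~c) is already established, so O(~u).
Applying K to premise 3 (O(~u → k)) and O(~u) yields O(k).
The contrapositive of premise 9 (O(~q → ~k)) is O(k → q), and O(k) is already established, so O(q).
The contrapositive of premise 10 (O(g → ~q)) is O(q → ~g), and O(q) is already established, so O(~g).
The contrapositive of premise 8 (O(~j → g)) is O(~g → j), and O(~g) is already established, so O(j).
The contrapositive of premise 4 (O(r → ~j)) is O(j → ~r), and O(j) is already established, so O(~r).
But premise 1, F(~r), means O(r).
We now have both O(~r) and O(r) — r is simultaneously obligatory and forbidden, violating the D-axiom.

Inconsistent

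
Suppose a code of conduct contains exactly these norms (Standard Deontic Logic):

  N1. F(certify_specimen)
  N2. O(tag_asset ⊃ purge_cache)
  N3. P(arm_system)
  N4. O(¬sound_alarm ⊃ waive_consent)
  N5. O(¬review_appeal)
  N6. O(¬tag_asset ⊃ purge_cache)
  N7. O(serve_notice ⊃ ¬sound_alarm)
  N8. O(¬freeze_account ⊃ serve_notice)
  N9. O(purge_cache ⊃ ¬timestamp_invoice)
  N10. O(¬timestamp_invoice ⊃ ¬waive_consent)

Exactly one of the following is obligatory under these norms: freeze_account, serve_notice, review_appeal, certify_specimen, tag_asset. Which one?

freeze_account

Premises 6 and 2 are O(¬tag_asset ⊃ purge_cache) and O(tag_asset ⊃ purge_cache); every ideal world satisfies ¬tag_asset or tag_asset, so in either case purge_cache holds — hence O(purge_cache).
Premise 9 is O(purge_cache ⊃ ¬timestamp_invoice); since O(purge_cache), deontic closure gives O(¬timestamp_invoice).
Applying K to premise 10 (O(¬timestamp_invoice ⊃ ¬waive_consent)) and O(¬timestamp_invoice) yields O(¬waive_consent).
The contrapositive of premise 4 (O(¬sound_alarm ⊃ waive_consent)) is O(¬waive_consent ⊃ sound_alarm), and O(¬waive_consent) is already established, so O(sound_alarm).
Premise 7, O(serve_notice ⊃ ¬sound_alarm), contraposes to O(sound_alarm ⊃ ¬serve_notice); with O(sound_alarm) we get O(¬serve_notice).
The contrapositive of premise 8 (O(¬freeze_account ⊃ serve_notice)) is O(¬serve_notice ⊃ freeze_account), and O(¬serve_notice) is already established, so O(freeze_account).
So O(freeze_account) holds — freeze_account is obligatory. None of the other listed options is made obligatory by any chain of premises.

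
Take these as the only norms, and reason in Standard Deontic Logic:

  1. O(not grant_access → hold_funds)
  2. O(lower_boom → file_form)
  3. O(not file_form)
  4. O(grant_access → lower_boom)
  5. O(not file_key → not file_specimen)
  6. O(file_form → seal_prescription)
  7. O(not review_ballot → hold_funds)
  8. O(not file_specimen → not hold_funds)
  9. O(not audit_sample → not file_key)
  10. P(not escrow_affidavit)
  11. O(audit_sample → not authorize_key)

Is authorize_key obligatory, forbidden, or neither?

Premise 3 states O(not file_form) outright.
Premise 2 is O(lower_boom → file_form); contrapositively O(not file_form → not lower_boom). Since O(not file_form) holds, K gives O(not lower_boom).
Premise 4, O(grant_access → lower_boom), contraposes to O(not lower_boom → not grant_access); with O(not lower_boom) we get O(not grant_access).
Premise 1 is O(not grant_access → hold_funds); since O(not grant_access), deontic closure gives O(hold_funds).
Premise 8 is O(not file_specimen → not hold_funds); contrapositively O(hold_funds → file_specimen). Since O(hold_funds) holds, K gives O(file_specimen).
Premise 5 is O(not file_key → not file_specimen); contrapositively O(file_specimen → file_key). Since O(file_specimen) holds, K gives O(file_key).
The contrapositive of premise 9 (O(not audit_sample → not file_key)) is O(file_key → audit_sample), and O(file_key) is already established, so O(audit_sample).
With premise 11, O(audit_sample → not authorize_key), the K-axiom yields O(not authorize_key).
Premises 6, 7, 10 do not contribute to this derivation.
Thus O(not authorize_key), which is F(authorize_key): authorize_key is forbidden.

Forbidden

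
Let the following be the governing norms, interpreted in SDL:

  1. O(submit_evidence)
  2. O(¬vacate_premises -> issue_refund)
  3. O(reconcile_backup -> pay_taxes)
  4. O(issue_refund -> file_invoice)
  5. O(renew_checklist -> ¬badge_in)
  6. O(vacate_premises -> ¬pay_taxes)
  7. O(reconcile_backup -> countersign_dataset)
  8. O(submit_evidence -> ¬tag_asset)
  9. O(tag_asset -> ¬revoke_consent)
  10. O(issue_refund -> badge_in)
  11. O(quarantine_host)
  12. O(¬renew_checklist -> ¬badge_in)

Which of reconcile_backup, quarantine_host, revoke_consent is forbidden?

reconcile_backup

Premises 5 and 12 cover both cases: O(renew_checklist -> ¬badge_in) and O(¬renew_checklist -> ¬badge_in). Since renew_checklist ∨ ¬renew_checklist is a tautology, O(¬badge_in) follows.
The contrapositive of premise 10 (O(issue_refund -> badge_in)) is O(¬badge_in -> ¬issue_refund), and O(¬badge_in) is already established, so O(¬issue_refund).
Premise 2, O(¬vacate_premises -> issue_refund), contraposes to O(¬issue_refund -> vacate_premises); with O(¬issue_refund) we get O(vacate_premises).
With premise 6, O(vacate_premises -> ¬pay_taxes), the K-axiom yields O(¬pay_taxes).
The contrapositive of premise 3 (O(reconcile_backup -> pay_taxes)) is O(¬pay_taxes -> ¬reconcile_backup), and O(¬pay_taxes) is already established, so O(¬reconcile_backup).
So O(¬reconcile_backup) holds, i.e. reconcile_backup is forbidden. None of the other listed options is forbidden under the premises.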